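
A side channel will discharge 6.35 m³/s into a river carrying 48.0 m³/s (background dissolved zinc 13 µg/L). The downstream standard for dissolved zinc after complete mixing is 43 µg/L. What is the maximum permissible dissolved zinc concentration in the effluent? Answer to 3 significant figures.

270 µg/L

At the limit, (Qr·Cr + Qe·Cₑ)/(Qr + Qe) = 43:
Cₑ = (54.35·43 − 48.00·13.00) / 6.350 = 269.8 µg/L.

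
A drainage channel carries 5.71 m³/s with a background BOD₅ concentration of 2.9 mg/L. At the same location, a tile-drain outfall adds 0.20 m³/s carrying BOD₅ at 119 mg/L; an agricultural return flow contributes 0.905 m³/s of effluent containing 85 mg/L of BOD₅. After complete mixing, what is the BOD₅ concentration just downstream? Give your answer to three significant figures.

Mixed concentration C = ΣQC/ΣQ = (5.710·2.900 + 0.2000·119.0 + 0.9050·85.00) / 6.815 = 117.3/6.815 = 17.21 mg/L.

17.2 mg/L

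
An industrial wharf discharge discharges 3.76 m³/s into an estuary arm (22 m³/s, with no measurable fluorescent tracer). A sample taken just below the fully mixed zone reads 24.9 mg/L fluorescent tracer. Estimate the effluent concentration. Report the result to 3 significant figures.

Mass balance: 22.00·0 + 3.760·Cₑ = 25.76·24.90
→ Cₑ = (25.76·24.90 − 22.00·0) / 3.760 = 170.6 mg/L.

171 mg/L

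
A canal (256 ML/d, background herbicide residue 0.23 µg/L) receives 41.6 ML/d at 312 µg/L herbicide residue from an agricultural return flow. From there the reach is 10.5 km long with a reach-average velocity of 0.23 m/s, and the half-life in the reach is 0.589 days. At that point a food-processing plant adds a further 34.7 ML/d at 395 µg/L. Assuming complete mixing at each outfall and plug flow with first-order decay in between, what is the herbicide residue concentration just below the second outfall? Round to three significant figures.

Mass balance: C = (256.0·0.2300 + 41.60·312.0) / 297.6 = 13040/297.6 = 43.81 µg/L; combined flow 297.6 ML/d.
Travel time t = 10.5·1000 / 0.23 = 45650 s = 12.68 h.
Half-life 0.589 d → k = ln 2 / 0.589 = 1.177 d⁻¹.
After decay, C = 43.81 × e^(−kt) = 43.81 × 0.5370 = 23.53 µg/L.
Second outfall: C = (297.6·23.53 + 34.70·395.0)/332.3 = 62.32 µg/L.

62.3 µg/L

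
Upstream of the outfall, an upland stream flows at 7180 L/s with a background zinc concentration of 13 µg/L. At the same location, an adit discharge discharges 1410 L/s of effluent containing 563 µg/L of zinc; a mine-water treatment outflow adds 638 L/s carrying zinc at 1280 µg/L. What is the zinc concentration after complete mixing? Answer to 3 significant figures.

185 µg/L

Conservation of mass: C = (7180·13.00 + 1410·563.0 + 638.0·1280) / 9228 = 1704000/9228 = 184.6 µg/L.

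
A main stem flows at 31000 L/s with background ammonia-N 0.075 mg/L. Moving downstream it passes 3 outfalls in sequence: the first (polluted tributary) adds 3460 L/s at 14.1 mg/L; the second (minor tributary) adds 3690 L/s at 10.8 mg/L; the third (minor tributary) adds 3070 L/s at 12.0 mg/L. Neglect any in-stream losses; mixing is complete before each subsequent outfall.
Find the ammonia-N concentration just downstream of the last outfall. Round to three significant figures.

3.10 mg/L

Below outfall 1: Q → 34460 L/s, C = (31000·0.07500 + 3460·14.10)/34460 = 1.483 mg/L.
Below outfall 2: Q → 38150 L/s, C = (34460·1.483 + 3690·10.80)/38150 = 2.384 mg/L.
Below outfall 3: Q → 41220 L/s, C = (38150·2.384 + 3070·12.00)/41220 = 3.101 mg/L.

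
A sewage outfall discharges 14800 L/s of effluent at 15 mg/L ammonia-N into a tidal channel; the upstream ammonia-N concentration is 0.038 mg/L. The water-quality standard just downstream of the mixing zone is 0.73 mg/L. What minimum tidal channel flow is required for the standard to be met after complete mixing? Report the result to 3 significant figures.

Set C_mix = 0.73: (Q·0.03800 + 14800·15.00) / (Q + 14800) = 0.73
→ Q = 14800·(15.00 − 0.73)/(0.73 − 0.03800) = 305200 L/s.

305000 L/s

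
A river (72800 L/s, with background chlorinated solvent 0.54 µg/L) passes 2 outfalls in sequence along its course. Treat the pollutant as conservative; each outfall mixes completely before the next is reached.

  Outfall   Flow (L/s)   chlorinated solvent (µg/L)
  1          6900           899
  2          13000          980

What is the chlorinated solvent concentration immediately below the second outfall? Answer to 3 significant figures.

Below outfall 1: Q → 79700 L/s, C = (72800·0.5400 + 6900·899.0)/79700 = 78.32 µg/L.
Below outfall 2: Q → 92700 L/s, C = (79700·78.32 + 13000·980.0)/92700 = 204.8 µg/L.

205 µg/L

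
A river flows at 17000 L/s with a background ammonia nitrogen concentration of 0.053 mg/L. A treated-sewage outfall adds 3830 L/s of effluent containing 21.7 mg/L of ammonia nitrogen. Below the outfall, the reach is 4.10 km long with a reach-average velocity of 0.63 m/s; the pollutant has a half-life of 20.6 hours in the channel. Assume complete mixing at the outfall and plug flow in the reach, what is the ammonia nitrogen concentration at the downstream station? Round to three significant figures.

After mixing, C = (17000·0.05300 + 3830·21.70) / 20830 = 84010/20830 = 4.033 mg/L.
Travel time t = 4.10·1000 / 0.63 = 6508 s = 1.808 h.
Half-life 20.6 h → k = ln 2 / 20.6 = 0.03365 h⁻¹ = 0.8076 d⁻¹.
First-order decay: C = 4.033·exp(−k·t) = 4.033·0.9410 = 3.795 mg/L.

3.80 mg/L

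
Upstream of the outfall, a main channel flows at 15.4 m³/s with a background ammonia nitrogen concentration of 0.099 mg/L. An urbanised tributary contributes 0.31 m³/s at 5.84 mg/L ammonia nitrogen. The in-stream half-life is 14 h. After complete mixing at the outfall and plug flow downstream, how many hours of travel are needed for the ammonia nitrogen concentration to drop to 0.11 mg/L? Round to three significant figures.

13.3 h

Mass balance: C = (15.40·0.09900 + 0.3100·5.840) / 15.71 = 3.335/15.71 = 0.2123 mg/L.
Half-life 14 h → k = ln 2 / 14 = 0.04951 h⁻¹ = 1.188 d⁻¹.
0.2123·exp(−k·t) = 0.11 → t = ln(0.2123/0.11)/k = 47800 s = 13.28 h.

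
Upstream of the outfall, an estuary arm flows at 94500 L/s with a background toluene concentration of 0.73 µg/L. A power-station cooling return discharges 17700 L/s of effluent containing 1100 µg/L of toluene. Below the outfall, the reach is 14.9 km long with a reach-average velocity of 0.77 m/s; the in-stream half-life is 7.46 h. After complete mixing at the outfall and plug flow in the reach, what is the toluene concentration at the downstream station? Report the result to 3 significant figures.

After mixing, C = (94500·0.7300 + 17700·1100) / 112200 = 19540000/112200 = 174.1 µg/L.
Travel time t = 14.9·1000 / 0.77 = 19350 s = 5.375 h.
Half-life 7.46 h → k = ln 2 / 7.46 = 0.09292 h⁻¹ = 2.230 d⁻¹.
Decay over the reach: 174.1·exp(−kt) = 174.1·0.6069 = 105.7 µg/L.

106 µg/L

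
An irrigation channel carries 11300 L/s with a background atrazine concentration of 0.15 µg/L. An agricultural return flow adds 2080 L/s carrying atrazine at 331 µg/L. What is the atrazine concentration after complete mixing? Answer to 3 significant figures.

51.6 µg/L

After mixing, C = (11300·0.1500 + 2080·331.0) / 13380 = 690200/13380 = 51.58 µg/L.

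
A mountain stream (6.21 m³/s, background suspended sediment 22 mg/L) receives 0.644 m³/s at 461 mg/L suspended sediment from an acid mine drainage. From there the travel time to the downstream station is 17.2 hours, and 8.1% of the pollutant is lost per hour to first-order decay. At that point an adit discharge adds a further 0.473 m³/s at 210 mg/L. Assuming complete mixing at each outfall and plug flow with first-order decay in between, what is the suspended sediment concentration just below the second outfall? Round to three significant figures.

Conservation of mass: C = (6.210·22.00 + 0.6440·461.0) / 6.854 = 433.5/6.854 = 63.25 mg/L; combined flow 6.854 m³/s.
8.1%/h lost → k = −ln(1 − 0.081) = 0.08447 h⁻¹.
Applying C = C₀e^(−kt): 63.25 × 0.2339 = 14.79 mg/L.
Second outfall: C = (6.854·14.79 + 0.4730·210.0)/7.327 = 27.40 mg/L.

27.4 mg/L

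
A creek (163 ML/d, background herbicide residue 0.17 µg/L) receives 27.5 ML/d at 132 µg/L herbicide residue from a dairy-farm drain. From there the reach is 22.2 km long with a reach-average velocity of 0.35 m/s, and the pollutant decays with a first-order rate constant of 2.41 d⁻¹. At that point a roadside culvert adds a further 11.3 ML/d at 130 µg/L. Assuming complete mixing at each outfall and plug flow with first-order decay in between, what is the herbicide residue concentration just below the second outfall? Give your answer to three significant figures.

10.4 µg/L

Mass balance: C = (163.0·0.1700 + 27.50·132.0) / 190.5 = 3658/190.5 = 19.20 µg/L; combined flow 190.5 ML/d.
Travel time t = 22.2·1000 / 0.35 = 63430 s = 17.62 h.
Applying C = C₀e^(−kt): 19.20 × 0.1705 = 3.273 µg/L.
At the second outfall, C = (190.5·3.273 + 11.30·130.0) / (190.5 + 11.30) = 10.37 µg/L.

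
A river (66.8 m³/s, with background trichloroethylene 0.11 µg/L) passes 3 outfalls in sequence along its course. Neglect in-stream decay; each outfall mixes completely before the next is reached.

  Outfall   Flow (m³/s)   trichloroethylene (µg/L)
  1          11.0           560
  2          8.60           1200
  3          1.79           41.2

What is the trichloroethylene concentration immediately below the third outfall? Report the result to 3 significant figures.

188 µg/L

Outfall 1: combined Q = 77.80 m³/s; C = (66.80·0.1100 + 11.00·560.0)/77.80 = 79.27 µg/L.
Outfall 2: combined Q = 86.40 m³/s; C = (77.80·79.27 + 8.600·1200)/86.40 = 190.8 µg/L.
Outfall 3: combined Q = 88.19 m³/s; C = (86.40·190.8 + 1.790·41.20)/88.19 = 187.8 µg/L.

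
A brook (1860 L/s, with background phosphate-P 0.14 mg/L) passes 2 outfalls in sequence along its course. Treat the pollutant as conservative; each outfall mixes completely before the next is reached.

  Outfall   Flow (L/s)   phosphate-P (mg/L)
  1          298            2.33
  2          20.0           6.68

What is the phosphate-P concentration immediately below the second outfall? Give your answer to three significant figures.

After outfall 1: Q = 1860 + 298.0 = 2158 L/s; C = (1860·0.1400 + 298.0·2.330)/2158 = 0.4424 mg/L.
After outfall 2: Q = 2158 + 20.00 = 2178 L/s; C = (2158·0.4424 + 20.00·6.680)/2178 = 0.4997 mg/L.

0.500 mg/L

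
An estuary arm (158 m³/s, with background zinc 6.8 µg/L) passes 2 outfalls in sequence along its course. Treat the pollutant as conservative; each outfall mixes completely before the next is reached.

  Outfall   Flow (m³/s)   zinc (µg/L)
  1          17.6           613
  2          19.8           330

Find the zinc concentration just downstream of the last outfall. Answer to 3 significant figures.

After outfall 1: Q = 158.0 + 17.60 = 175.6 m³/s; C = (158.0·6.800 + 17.60·613.0)/175.6 = 67.56 µg/L.
After outfall 2: Q = 175.6 + 19.80 = 195.4 m³/s; C = (175.6·67.56 + 19.80·330.0)/195.4 = 94.15 µg/L.

94.2 µg/L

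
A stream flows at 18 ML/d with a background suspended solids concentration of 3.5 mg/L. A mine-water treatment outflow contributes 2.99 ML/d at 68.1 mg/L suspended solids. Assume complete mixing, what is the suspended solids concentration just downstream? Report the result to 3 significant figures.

12.7 mg/L

After mixing, C = (18.00·3.500 + 2.990·68.10) / 20.99 = 266.6/20.99 = 12.70 mg/L.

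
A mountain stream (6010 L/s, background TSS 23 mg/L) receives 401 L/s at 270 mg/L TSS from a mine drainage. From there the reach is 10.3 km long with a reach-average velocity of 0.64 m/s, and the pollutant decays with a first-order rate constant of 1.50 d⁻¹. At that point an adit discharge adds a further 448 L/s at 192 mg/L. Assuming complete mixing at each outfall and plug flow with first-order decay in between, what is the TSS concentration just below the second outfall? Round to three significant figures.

39.7 mg/L

Flow-weighted average: C = (6010·23.00 + 401.0·270.0) / 6411 = 246500/6411 = 38.45 mg/L; combined flow 6411 L/s.
Travel time t = 10.3·1000 / 0.64 = 16090 s = 4.470 h.
Decay over the reach: 38.45·exp(−kt) = 38.45·0.7562 = 29.08 mg/L.
Second outfall: C = (6411·29.08 + 448.0·192.0)/6859 = 39.72 mg/L.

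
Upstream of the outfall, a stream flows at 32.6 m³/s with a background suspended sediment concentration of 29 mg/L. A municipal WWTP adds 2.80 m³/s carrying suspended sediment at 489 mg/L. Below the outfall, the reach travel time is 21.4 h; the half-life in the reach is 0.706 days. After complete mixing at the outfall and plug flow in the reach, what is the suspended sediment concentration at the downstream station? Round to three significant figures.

27.2 mg/L

After mixing, C = (32.60·29.00 + 2.800·489.0) / 35.40 = 2315/35.40 = 65.38 mg/L.
Half-life 0.706 d → k = ln 2 / 0.706 = 0.9818 d⁻¹.
First-order decay: C = 65.38·exp(−k·t) = 65.38·0.4167 = 27.24 mg/L.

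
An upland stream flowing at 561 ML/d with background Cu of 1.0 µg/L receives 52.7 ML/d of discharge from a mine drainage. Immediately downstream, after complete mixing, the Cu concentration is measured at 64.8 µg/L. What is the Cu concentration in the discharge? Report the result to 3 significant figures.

744 µg/L

Mass balance: 561.0·1.000 + 52.70·Cₑ = 613.7·64.80
→ Cₑ = (613.7·64.80 − 561.0·1.000) / 52.70 = 744.0 µg/L.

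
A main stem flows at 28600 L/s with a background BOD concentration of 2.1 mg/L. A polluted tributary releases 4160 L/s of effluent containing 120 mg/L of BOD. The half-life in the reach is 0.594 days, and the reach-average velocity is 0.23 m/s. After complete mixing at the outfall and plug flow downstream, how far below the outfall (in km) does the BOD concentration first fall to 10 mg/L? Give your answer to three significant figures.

Mass balance: C = (28600·2.100 + 4160·120.0) / 32760 = 559300/32760 = 17.07 mg/L.
Half-life 0.594 d → k = ln 2 / 0.594 = 1.167 d⁻¹.
Set 17.07·exp(−k·t) = 10 → t = ln(17.07/10)/k = 39600 s = 11.00 h.
Distance = v·t = 0.23·39600 = 9108 m = 9.108 km.

9.11 km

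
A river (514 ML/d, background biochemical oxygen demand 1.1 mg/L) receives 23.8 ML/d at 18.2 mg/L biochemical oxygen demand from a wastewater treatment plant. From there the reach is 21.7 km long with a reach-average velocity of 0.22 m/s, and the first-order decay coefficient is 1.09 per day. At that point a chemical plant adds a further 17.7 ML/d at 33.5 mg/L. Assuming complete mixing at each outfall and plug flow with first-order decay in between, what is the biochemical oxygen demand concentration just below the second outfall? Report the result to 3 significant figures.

Conservation of mass: C = (514.0·1.100 + 23.80·18.20) / 537.8 = 998.6/537.8 = 1.857 mg/L; combined flow 537.8 ML/d.
Travel time t = 21.7·1000 / 0.22 = 98640 s = 27.40 h.
Applying C = C₀e^(−kt): 1.857 × 0.2881 = 0.5350 mg/L.
Second outfall: C = (537.8·0.5350 + 17.70·33.50)/555.5 = 1.585 mg/L.

1.59 mg/L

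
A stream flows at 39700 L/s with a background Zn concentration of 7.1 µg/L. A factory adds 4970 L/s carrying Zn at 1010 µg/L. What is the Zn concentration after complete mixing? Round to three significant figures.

119 µg/L

Mixed concentration C = ΣQC/ΣQ = (39700·7.100 + 4970·1010) / 44670 = 5302000/44670 = 118.7 µg/L.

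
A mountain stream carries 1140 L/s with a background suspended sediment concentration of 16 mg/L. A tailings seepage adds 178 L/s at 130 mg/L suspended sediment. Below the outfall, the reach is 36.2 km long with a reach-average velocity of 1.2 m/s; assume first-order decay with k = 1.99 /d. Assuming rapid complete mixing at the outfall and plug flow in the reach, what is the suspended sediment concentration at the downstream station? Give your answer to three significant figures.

Mass balance: C = (1140·16.00 + 178.0·130.0) / 1318 = 41380/1318 = 31.40 mg/L.
Travel time t = 36.2·1000 / 1.2 = 30170 s = 8.380 h.
Decay over the reach: 31.40·exp(−kt) = 31.40·0.4992 = 15.67 mg/L.

15.7 mg/L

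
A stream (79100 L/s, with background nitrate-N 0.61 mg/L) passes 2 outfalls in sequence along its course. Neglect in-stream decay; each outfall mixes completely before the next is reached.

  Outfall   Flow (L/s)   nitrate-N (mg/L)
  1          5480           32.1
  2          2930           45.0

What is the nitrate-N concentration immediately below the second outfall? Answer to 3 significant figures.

Outfall 1: combined Q = 84580 L/s; C = (79100·0.6100 + 5480·32.10)/84580 = 2.650 mg/L.
Outfall 2: combined Q = 87510 L/s; C = (84580·2.650 + 2930·45.00)/87510 = 4.068 mg/L.

4.07 mg/L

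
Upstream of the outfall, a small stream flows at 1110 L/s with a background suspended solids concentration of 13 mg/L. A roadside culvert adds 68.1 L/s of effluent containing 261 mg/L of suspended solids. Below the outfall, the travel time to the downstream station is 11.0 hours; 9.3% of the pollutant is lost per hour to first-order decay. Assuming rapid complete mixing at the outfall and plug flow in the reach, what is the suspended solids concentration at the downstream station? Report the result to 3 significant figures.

9.34 mg/L

After mixing, C = (1110·13.00 + 68.10·261.0) / 1178 = 32200/1178 = 27.34 mg/L.
9.3%/h lost → k = −ln(1 − 0.093) = 0.09761 h⁻¹.
Applying C = C₀e^(−kt): 27.34 × 0.3417 = 9.341 mg/L.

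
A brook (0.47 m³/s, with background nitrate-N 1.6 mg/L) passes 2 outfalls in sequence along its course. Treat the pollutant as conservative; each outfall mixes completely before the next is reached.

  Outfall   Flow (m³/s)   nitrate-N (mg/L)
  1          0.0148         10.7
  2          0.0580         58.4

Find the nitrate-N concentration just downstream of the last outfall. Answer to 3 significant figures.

Below outfall 1: Q → 0.4848 m³/s, C = (0.4700·1.600 + 0.01480·10.70)/0.4848 = 1.878 mg/L.
Below outfall 2: Q → 0.5428 m³/s, C = (0.4848·1.878 + 0.05800·58.40)/0.5428 = 7.917 mg/L.

7.92 mg/L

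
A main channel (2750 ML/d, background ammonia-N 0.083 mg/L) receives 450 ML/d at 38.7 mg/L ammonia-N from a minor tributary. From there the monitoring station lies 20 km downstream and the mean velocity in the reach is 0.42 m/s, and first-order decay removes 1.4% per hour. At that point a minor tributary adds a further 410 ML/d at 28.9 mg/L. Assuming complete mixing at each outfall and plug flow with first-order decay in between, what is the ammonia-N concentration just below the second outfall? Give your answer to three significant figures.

After mixing, C = (2750·0.08300 + 450.0·38.70) / 3200 = 17640/3200 = 5.514 mg/L; combined flow 3200 ML/d.
Travel time t = 20·1000 / 0.42 = 47620 s = 13.23 h.
1.4%/h lost → k = −ln(1 − 0.014) = 0.01410 h⁻¹.
Decay over the reach: 5.514·exp(−kt) = 5.514·0.8299 = 4.575 mg/L.
Second outfall: C = (3200·4.575 + 410.0·28.90)/3610 = 7.338 mg/L.

7.34 mg/L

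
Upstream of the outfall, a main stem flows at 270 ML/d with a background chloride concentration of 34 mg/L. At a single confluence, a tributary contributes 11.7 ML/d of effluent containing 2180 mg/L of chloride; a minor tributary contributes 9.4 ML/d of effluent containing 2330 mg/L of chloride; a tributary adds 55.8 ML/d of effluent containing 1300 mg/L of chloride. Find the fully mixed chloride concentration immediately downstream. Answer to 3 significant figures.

372 mg/L

Mixed concentration C = ΣQC/ΣQ = (270.0·34.00 + 11.70·2180 + 9.400·2330 + 55.80·1300) / 346.9 = 129100/346.9 = 372.2 mg/L.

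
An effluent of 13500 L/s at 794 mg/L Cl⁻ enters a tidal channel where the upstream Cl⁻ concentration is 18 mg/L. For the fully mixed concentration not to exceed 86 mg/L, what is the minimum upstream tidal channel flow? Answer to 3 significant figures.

141000 L/s

Set C_mix = 86: (Q·18.00 + 13500·794.0) / (Q + 13500) = 86
→ Q = 13500·(794.0 − 86)/(86 − 18.00) = 140600 L/s.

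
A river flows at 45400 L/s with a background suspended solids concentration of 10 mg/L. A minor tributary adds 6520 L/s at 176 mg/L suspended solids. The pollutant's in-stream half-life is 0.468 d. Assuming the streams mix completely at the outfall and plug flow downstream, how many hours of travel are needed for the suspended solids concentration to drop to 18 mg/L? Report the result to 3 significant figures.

8.73 h

After mixing, C = (45400·10.00 + 6520·176.0) / 51920 = 1602000/51920 = 30.85 mg/L.
Half-life 0.468 d → k = ln 2 / 0.468 = 1.481 d⁻¹.
30.85·exp(−k·t) = 18 → t = ln(30.85/18)/k = 31420 s = 8.728 h.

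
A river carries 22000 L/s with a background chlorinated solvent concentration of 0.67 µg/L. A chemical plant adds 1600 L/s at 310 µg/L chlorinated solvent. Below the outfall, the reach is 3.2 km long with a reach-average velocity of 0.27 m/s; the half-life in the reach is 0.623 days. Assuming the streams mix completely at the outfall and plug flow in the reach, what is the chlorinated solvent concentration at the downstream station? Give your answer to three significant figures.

18.6 µg/L

Flow-weighted average: C = (22000·0.6700 + 1600·310.0) / 23600 = 510700/23600 = 21.64 µg/L.
Travel time t = 3.2·1000 / 0.27 = 11850 s = 3.292 h.
Half-life 0.623 d → k = ln 2 / 0.623 = 1.113 d⁻¹.
Applying C = C₀e^(−kt): 21.64 × 0.8585 = 18.58 µg/L.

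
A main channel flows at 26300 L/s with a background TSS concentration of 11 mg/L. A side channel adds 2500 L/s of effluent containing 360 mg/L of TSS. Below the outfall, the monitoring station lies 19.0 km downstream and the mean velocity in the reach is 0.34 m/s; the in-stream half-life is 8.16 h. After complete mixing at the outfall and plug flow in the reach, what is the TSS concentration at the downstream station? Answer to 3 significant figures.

11.0 mg/L

Mixed concentration C = ΣQC/ΣQ = (26300·11.00 + 2500·360.0) / 28800 = 1189000/28800 = 41.30 mg/L.
Travel time t = 19.0·1000 / 0.34 = 55880 s = 15.52 h.
Half-life 8.16 h → k = ln 2 / 8.16 = 0.08494 h⁻¹ = 2.039 d⁻¹.
Applying C = C₀e^(−kt): 41.30 × 0.2675 = 11.05 mg/L.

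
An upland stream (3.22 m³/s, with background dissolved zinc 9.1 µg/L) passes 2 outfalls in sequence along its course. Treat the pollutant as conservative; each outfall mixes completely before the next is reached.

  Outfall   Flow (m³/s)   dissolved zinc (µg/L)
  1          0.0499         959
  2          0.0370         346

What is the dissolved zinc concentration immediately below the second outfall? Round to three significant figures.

After outfall 1: Q = 3.220 + 0.04990 = 3.270 m³/s; C = (3.220·9.100 + 0.04990·959.0)/3.270 = 23.60 µg/L.
After outfall 2: Q = 3.270 + 0.03700 = 3.307 m³/s; C = (3.270·23.60 + 0.03700·346.0)/3.307 = 27.20 µg/L.

27.2 µg/L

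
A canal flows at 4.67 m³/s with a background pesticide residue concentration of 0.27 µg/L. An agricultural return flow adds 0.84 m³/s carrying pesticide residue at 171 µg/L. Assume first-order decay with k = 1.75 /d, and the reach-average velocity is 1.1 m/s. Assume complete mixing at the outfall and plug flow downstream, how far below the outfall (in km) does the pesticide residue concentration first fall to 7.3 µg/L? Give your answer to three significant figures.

After mixing, C = (4.670·0.2700 + 0.8400·171.0) / 5.510 = 144.9/5.510 = 26.30 µg/L.
Set 26.30·exp(−k·t) = 7.3 → t = ln(26.30/7.3)/k = 63270 s = 17.58 h.
Distance = v·t = 1.1·63270 = 69600 m = 69.60 km.

69.6 km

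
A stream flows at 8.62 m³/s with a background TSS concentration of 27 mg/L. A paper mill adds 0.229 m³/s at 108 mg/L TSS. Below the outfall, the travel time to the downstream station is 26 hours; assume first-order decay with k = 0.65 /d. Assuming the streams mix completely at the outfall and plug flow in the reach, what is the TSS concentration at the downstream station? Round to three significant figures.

After mixing, C = (8.620·27.00 + 0.2290·108.0) / 8.849 = 257.5/8.849 = 29.10 mg/L.
Decay over the reach: 29.10·exp(−kt) = 29.10·0.4945 = 14.39 mg/L.

14.4 mg/L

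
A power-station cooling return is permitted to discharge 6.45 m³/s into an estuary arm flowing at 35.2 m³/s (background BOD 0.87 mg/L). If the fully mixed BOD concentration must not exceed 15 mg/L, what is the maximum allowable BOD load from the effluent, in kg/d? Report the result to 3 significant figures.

Mass balance at the limit: 35.20·0.8700 + 6.450·Cₑ = 41.65·15 → Cₑ = 92.11 mg/L.
Load = 6.450 m³/s × 92.11 g/m³ × 86 400 s/d = 51330 kg/d.

51300 kg/d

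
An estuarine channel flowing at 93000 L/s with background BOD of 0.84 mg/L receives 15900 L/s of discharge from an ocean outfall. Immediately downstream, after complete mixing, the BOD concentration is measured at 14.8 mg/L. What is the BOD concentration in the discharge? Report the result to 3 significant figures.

96.5 mg/L

Mass balance: 93000·0.8400 + 15900·Cₑ = 108900·14.80
→ Cₑ = (108900·14.80 − 93000·0.8400) / 15900 = 96.45 mg/L.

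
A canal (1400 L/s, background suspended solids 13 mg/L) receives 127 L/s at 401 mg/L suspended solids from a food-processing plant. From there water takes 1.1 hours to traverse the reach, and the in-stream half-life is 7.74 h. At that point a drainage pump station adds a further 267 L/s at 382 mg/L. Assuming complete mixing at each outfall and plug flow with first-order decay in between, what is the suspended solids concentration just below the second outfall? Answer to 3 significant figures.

91.8 mg/L

Conservation of mass: C = (1400·13.00 + 127.0·401.0) / 1527 = 69130/1527 = 45.27 mg/L; combined flow 1527 L/s.
Half-life 7.74 h → k = ln 2 / 7.74 = 0.08955 h⁻¹ = 2.149 d⁻¹.
Decay over the reach: 45.27·exp(−kt) = 45.27·0.9062 = 41.02 mg/L.
At the second outfall, C = (1527·41.02 + 267.0·382.0) / (1527 + 267.0) = 91.77 mg/L.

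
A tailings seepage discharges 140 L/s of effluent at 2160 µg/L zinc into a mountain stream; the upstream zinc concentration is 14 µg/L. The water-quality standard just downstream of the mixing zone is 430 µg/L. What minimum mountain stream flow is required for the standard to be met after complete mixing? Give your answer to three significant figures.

Set C_mix = 430: (Q·14.00 + 140.0·2160) / (Q + 140.0) = 430
→ Q = 140.0·(2160 − 430)/(430 − 14.00) = 582.2 L/s.

582 L/s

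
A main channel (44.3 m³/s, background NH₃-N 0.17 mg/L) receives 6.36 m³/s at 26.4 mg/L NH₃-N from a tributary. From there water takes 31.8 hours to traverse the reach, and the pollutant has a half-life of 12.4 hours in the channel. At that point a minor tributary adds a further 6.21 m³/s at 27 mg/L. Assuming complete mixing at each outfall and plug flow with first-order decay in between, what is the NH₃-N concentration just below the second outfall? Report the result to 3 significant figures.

Conservation of mass: C = (44.30·0.1700 + 6.360·26.40) / 50.66 = 175.4/50.66 = 3.463 mg/L; combined flow 50.66 m³/s.
Half-life 12.4 h → k = ln 2 / 12.4 = 0.05590 h⁻¹ = 1.342 d⁻¹.
Applying C = C₀e^(−kt): 3.463 × 0.1690 = 0.5854 mg/L.
Second outfall: C = (50.66·0.5854 + 6.210·27.00)/56.87 = 3.470 mg/L.

3.47 mg/L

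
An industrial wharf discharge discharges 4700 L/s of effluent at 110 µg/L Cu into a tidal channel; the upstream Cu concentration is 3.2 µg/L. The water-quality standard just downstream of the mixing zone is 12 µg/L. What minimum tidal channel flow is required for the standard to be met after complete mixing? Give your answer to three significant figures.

Set C_mix = 12: (Q·3.200 + 4700·110.0) / (Q + 4700) = 12
→ Q = 4700·(110.0 − 12)/(12 − 3.200) = 52340 L/s.

52300 L/s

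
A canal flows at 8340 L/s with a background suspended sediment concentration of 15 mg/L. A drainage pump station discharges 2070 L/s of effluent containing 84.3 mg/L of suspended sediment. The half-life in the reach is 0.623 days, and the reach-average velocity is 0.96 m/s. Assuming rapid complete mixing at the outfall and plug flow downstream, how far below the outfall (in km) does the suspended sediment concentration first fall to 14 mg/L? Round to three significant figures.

After mixing, C = (8340·15.00 + 2070·84.30) / 10410 = 299600/10410 = 28.78 mg/L.
Half-life 0.623 d → k = ln 2 / 0.623 = 1.113 d⁻¹.
Set 28.78·exp(−k·t) = 14 → t = ln(28.78/14)/k = 55960 s = 15.54 h.
Distance = v·t = 0.96·55960 = 53720 m = 53.72 km.

53.7 km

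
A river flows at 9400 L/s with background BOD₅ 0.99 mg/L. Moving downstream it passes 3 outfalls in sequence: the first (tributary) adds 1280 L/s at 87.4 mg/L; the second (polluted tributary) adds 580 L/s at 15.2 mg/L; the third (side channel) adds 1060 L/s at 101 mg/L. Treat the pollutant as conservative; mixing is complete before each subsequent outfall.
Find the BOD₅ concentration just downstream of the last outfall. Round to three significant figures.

19.2 mg/L

Outfall 1: combined Q = 10680 L/s; C = (9400·0.9900 + 1280·87.40)/10680 = 11.35 mg/L.
Outfall 2: combined Q = 11260 L/s; C = (10680·11.35 + 580.0·15.20)/11260 = 11.54 mg/L.
Outfall 3: combined Q = 12320 L/s; C = (11260·11.54 + 1060·101.0)/12320 = 19.24 mg/L.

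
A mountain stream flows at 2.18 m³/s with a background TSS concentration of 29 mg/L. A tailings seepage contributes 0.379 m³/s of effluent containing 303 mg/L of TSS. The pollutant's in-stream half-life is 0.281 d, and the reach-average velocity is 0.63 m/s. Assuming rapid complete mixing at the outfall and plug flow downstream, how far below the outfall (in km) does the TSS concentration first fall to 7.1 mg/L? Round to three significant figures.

Flow-weighted average: C = (2.180·29.00 + 0.3790·303.0) / 2.559 = 178.1/2.559 = 69.58 mg/L.
Half-life 0.281 d → k = ln 2 / 0.281 = 2.467 d⁻¹.
Set 69.58·exp(−k·t) = 7.1 → t = ln(69.58/7.1)/k = 79940 s = 22.21 h.
Distance = v·t = 0.63·79940 = 50360 m = 50.36 km.

50.4 km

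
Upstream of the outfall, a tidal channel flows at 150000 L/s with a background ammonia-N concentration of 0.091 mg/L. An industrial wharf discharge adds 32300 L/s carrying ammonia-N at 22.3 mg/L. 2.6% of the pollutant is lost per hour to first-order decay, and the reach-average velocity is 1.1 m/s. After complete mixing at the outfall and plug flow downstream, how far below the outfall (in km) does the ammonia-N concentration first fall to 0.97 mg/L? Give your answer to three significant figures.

After mixing, C = (150000·0.09100 + 32300·22.30) / 182300 = 733900/182300 = 4.026 mg/L.
2.6%/h lost → k = −ln(1 − 0.026) = 0.02634 h⁻¹.
Set 4.026·exp(−k·t) = 0.97 → t = ln(4.026/0.97)/k = 194500 s = 54.02 h.
Distance = v·t = 1.1·194500 = 213900 m = 213.9 km.

214 km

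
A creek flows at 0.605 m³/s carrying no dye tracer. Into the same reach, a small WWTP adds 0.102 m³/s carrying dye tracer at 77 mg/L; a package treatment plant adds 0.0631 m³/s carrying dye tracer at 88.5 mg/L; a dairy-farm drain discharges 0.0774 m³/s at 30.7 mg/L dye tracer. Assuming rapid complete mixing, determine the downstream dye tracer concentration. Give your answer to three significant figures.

Mass balance: C = (0.6050·0 + 0.1020·77.00 + 0.06310·88.50 + 0.07740·30.70) / 0.8475 = 15.81/0.8475 = 18.66 mg/L.

18.7 mg/L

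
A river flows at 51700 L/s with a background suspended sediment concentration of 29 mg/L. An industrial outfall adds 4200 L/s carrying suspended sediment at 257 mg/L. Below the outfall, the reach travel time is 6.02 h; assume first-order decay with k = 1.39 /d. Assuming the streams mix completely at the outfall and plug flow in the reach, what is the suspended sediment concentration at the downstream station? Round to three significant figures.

32.6 mg/L

After mixing, C = (51700·29.00 + 4200·257.0) / 55900 = 2579000/55900 = 46.13 mg/L.
Decay over the reach: 46.13·exp(−kt) = 46.13·0.7056 = 32.55 mg/L.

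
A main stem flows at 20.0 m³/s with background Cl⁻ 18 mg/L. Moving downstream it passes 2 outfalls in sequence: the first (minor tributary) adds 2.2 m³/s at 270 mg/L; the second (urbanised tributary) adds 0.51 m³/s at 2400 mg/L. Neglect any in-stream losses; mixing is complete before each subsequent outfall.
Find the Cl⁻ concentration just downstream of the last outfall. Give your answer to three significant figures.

Outfall 1: combined Q = 22.20 m³/s; C = (20.00·18.00 + 2.200·270.0)/22.20 = 42.97 mg/L.
Outfall 2: combined Q = 22.71 m³/s; C = (22.20·42.97 + 0.5100·2400)/22.71 = 95.90 mg/L.

95.9 mg/L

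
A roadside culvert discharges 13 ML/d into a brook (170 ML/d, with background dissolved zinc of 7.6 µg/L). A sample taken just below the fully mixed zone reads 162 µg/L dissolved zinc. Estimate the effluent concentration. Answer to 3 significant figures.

2180 µg/L

Mass balance: 170.0·7.600 + 13.00·Cₑ = 183.0·162.0
→ Cₑ = (183.0·162.0 − 170.0·7.600) / 13.00 = 2181 µg/L.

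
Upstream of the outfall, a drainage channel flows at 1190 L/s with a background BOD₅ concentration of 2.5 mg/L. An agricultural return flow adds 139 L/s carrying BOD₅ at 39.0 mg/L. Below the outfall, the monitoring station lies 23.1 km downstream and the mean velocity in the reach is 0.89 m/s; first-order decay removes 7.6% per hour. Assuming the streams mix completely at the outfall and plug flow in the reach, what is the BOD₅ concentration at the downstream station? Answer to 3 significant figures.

3.57 mg/L

Mixed concentration C = ΣQC/ΣQ = (1190·2.500 + 139.0·39.00) / 1329 = 8396/1329 = 6.318 mg/L.
Travel time t = 23.1·1000 / 0.89 = 25960 s = 7.210 h.
7.6%/h lost → k = −ln(1 − 0.076) = 0.07904 h⁻¹.
First-order decay: C = 6.318·exp(−k·t) = 6.318·0.5656 = 3.573 mg/L.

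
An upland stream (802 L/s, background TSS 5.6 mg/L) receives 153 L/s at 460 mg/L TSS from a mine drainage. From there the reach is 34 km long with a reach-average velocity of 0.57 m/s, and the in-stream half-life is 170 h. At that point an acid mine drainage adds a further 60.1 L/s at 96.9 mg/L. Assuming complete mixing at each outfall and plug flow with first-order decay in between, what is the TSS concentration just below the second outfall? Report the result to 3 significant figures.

Mass balance: C = (802.0·5.600 + 153.0·460.0) / 955.0 = 74870/955.0 = 78.40 mg/L; combined flow 955.0 L/s.
Travel time t = 34·1000 / 0.57 = 59650 s = 16.57 h.
Half-life 170 h → k = ln 2 / 170 = 0.004077 h⁻¹ = 0.09786 d⁻¹.
After decay, C = 78.40 × e^(−kt) = 78.40 × 0.9347 = 73.28 mg/L.
Second outfall: C = (955.0·73.28 + 60.10·96.90)/1015 = 74.68 mg/L.

74.7 mg/L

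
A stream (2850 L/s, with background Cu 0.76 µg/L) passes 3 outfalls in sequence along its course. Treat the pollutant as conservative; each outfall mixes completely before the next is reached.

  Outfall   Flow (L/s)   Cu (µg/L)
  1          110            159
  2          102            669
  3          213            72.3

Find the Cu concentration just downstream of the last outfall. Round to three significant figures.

After outfall 1: Q = 2850 + 110.0 = 2960 L/s; C = (2850·0.7600 + 110.0·159.0)/2960 = 6.641 µg/L.
After outfall 2: Q = 2960 + 102.0 = 3062 L/s; C = (2960·6.641 + 102.0·669.0)/3062 = 28.70 µg/L.
After outfall 3: Q = 3062 + 213.0 = 3275 L/s; C = (3062·28.70 + 213.0·72.30)/3275 = 31.54 µg/L.

31.5 µg/L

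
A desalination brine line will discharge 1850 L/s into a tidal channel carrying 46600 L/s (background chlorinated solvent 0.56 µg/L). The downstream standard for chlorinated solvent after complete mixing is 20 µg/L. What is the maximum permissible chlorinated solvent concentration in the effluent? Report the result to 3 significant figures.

510 µg/L

At the limit, (Qr·Cr + Qe·Cₑ)/(Qr + Qe) = 20:
Cₑ = (48450·20 − 46600·0.5600) / 1850 = 509.7 µg/L.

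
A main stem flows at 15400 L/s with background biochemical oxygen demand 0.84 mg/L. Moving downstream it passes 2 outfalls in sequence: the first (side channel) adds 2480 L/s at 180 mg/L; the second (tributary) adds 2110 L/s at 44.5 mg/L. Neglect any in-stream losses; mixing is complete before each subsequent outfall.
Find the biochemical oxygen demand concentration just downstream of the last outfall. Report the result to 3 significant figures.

27.7 mg/L

Below outfall 1: Q → 17880 L/s, C = (15400·0.8400 + 2480·180.0)/17880 = 25.69 mg/L.
Below outfall 2: Q → 19990 L/s, C = (17880·25.69 + 2110·44.50)/19990 = 27.68 mg/L.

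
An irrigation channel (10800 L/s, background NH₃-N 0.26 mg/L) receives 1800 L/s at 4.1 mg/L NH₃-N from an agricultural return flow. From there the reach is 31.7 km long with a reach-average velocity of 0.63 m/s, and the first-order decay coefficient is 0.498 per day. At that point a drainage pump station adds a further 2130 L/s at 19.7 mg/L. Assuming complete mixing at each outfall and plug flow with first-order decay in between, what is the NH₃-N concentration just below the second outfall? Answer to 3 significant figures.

3.37 mg/L

Flow-weighted average: C = (10800·0.2600 + 1800·4.100) / 12600 = 10190/12600 = 0.8086 mg/L; combined flow 12600 L/s.
Travel time t = 31.7·1000 / 0.63 = 50320 s = 13.98 h.
First-order decay: C = 0.8086·exp(−k·t) = 0.8086·0.7482 = 0.6050 mg/L.
Second outfall: C = (12600·0.6050 + 2130·19.70)/14730 = 3.366 mg/L.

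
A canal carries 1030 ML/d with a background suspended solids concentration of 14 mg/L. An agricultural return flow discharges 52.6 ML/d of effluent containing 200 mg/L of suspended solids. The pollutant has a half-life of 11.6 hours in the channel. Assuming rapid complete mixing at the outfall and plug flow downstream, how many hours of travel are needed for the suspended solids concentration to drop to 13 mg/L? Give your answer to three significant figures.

Conservation of mass: C = (1030·14.00 + 52.60·200.0) / 1083 = 24940/1083 = 23.04 mg/L.
Half-life 11.6 h → k = ln 2 / 11.6 = 0.05975 h⁻¹ = 1.434 d⁻¹.
23.04·exp(−k·t) = 13 → t = ln(23.04/13)/k = 34470 s = 9.575 h.

9.58 h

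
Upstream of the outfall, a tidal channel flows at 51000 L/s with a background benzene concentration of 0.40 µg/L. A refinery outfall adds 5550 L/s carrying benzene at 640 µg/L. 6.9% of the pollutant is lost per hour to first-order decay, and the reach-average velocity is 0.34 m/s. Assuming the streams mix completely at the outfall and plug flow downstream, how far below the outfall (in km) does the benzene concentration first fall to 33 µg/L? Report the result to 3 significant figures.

11.1 km

Flow-weighted average: C = (51000·0.4000 + 5550·640.0) / 56550 = 3572000/56550 = 63.17 µg/L.
6.9%/h lost → k = −ln(1 − 0.069) = 0.07150 h⁻¹.
Set 63.17·exp(−k·t) = 33 → t = ln(63.17/33)/k = 32700 s = 9.082 h.
Distance = v·t = 0.34·32700 = 11120 m = 11.12 km.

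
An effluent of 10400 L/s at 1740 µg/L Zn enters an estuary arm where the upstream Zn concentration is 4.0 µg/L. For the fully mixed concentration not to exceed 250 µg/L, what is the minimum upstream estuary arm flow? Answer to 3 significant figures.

63000 L/s

Set C_mix = 250: (Q·4.000 + 10400·1740) / (Q + 10400) = 250
→ Q = 10400·(1740 − 250)/(250 − 4.000) = 62990 L/s.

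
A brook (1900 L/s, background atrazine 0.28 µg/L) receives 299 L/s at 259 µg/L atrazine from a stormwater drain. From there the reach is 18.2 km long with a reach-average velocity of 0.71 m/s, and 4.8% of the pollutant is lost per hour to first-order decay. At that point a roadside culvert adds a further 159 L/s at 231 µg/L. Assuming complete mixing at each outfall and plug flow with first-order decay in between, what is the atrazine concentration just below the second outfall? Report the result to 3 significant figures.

38.9 µg/L

Flow-weighted average: C = (1900·0.2800 + 299.0·259.0) / 2199 = 77970/2199 = 35.46 µg/L; combined flow 2199 L/s.
Travel time t = 18.2·1000 / 0.71 = 25630 s = 7.121 h.
4.8%/h lost → k = −ln(1 − 0.048) = 0.04919 h⁻¹.
Applying C = C₀e^(−kt): 35.46 × 0.7045 = 24.98 µg/L.
Second outfall: C = (2199·24.98 + 159.0·231.0)/2358 = 38.87 µg/L.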